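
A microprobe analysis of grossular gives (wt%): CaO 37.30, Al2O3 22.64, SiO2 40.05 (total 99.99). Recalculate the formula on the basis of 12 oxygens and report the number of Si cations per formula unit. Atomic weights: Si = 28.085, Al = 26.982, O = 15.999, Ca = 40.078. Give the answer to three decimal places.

37.30 wt% CaO ÷ 56.077 g/mol = 0.66516 mol, giving 0.66516 Ca and 0.66516 O.
22.64 wt% Al2O3 ÷ 101.961 g/mol = 0.22205 mol, giving 0.44410 Al and 0.66615 O.
40.05 wt% SiO2 ÷ 60.083 g/mol = 0.66658 mol, giving 0.66658 Si and 1.33316 O.
Oxygen sums to 2.66447; scaling by 12/2.66447 = 4.50371 puts the formula on 12 O.
Si: 0.66658 × 4.50371 = 3.002 atoms per formula unit.

3.002 Si apfu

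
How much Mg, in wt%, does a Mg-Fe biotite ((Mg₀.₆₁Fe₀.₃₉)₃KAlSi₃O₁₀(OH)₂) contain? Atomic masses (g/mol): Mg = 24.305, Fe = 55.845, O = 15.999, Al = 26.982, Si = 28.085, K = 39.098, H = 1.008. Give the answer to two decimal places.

Molar mass of (Mg₀.₆₁Fe₀.₃₉)₃KAlSi₃O₁₀(OH)₂: 1.83*24.305 + 1.17*55.845 + 1*39.098 + 1*26.982 + 3*28.085 + 12*15.999 + 2*1.008 = 454.156 g/mol.
Mass of Mg per formula unit: 1.83 × 24.305 = 44.478 g.
Weight fraction Mg = 44.478 / 454.156 = 0.0979.

9.79 wt%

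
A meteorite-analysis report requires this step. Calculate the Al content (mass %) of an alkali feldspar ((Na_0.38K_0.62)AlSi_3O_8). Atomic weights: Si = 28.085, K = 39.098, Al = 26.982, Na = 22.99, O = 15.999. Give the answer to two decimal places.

9.91 mass %

Molar mass of (Na_0.38K_0.62)AlSi_3O_8: 0.38·22.99 + 0.62·39.098 + 1·26.982 + 3·28.085 + 8·15.999 = 272.206 g/mol.
Mass of Al per formula unit: 1 × 26.982 = 26.982 g.
Weight fraction Al = 26.982 / 272.206 = 0.0991.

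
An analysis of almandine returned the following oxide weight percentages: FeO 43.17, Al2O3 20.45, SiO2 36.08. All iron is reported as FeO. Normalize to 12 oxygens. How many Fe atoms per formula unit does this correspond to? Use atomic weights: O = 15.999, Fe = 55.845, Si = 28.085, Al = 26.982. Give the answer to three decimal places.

43.17 wt% FeO ÷ 71.844 g/mol = 0.60089 mol, giving 0.60089 Fe and 0.60089 O.
20.45 wt% Al2O3 ÷ 101.961 g/mol = 0.20057 mol, giving 0.40114 Al and 0.60171 O.
36.08 wt% SiO2 ÷ 60.083 g/mol = 0.60050 mol, giving 0.60050 Si and 1.20100 O.
Oxygen sums to 2.40360; scaling by 12/2.40360 = 4.99251 puts the formula on 12 O.
Fe: 0.60089 × 4.99251 = 3.000 atoms per formula unit.

3.000 Fe apfu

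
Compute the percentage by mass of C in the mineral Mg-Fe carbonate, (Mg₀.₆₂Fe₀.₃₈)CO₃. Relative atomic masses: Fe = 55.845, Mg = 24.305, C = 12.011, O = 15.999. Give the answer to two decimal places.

Molar mass of (Mg₀.₆₂Fe₀.₃₈)CO₃: 0.62*24.305 + 0.38*55.845 + 1*12.011 + 3*15.999 = 96.298 g/mol.
Mass of C per formula unit: 1 × 12.011 = 12.011 g.
Weight fraction C = 12.011 / 96.298 = 0.1247.

12.47 wt%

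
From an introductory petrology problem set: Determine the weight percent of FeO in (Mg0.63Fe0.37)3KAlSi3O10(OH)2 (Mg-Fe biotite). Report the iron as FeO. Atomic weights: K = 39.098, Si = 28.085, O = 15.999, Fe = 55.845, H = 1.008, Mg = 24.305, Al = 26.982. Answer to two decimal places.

Molar mass of (Mg0.63Fe0.37)3KAlSi3O10(OH)2 = 1.89·24.305 + 1.11·55.845 + 1·39.098 + 1·26.982 + 3·28.085 + 12·15.999 + 2·1.008 = 452.263 g/mol.
Each formula unit contains 1.11 Fe, equivalent to 1.11/1 = 1.1100 mol FeO.
M(FeO) = 1×55.845 + 1×15.999 = 71.844 g/mol.
Mass of FeO per formula unit = 1.1100 × 71.844 = 79.747 g.
FeO wt% = 79.747 / 452.263 × 100 = 17.63%.

17.63 wt%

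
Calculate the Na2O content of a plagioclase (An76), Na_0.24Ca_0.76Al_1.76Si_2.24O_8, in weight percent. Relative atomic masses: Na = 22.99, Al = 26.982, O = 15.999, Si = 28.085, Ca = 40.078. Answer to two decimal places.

M(Na_0.24Ca_0.76Al_1.76Si_2.24O_8) = 274.368 g/mol; M(Na2O) = 61.979 g/mol.
Moles Na2O per formula unit = 0.24 Na ÷ 2 = 0.1200.
Na2O fraction = (0.1200 × 61.979) / 274.368 = 7.437/274.368 = 0.0271.

2.71 wt%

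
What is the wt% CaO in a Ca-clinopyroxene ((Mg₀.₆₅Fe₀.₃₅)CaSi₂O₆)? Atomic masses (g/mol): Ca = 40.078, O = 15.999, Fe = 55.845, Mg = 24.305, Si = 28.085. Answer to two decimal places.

24.64 wt%

Molar mass of (Mg₀.₆₅Fe₀.₃₅)CaSi₂O₆ = 0.65×24.305 + 0.35×55.845 + 1×40.078 + 2×28.085 + 6×15.999 = 227.586 g/mol.
Each formula unit contains 1 Ca, equivalent to 1/1 = 1.0000 mol CaO.
M(CaO) = 1×40.078 + 1×15.999 = 56.077 g/mol.
Mass of CaO per formula unit = 1.0000 × 56.077 = 56.077 g.
CaO wt% = 56.077 / 227.586 × 100 = 24.64%.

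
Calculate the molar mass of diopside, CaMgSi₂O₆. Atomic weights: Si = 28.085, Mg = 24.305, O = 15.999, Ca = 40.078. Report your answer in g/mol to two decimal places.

216.55 g/mol

Ca: 1 × 40.078 = 40.0780
Mg: 1 × 24.305 = 24.3050
Si: 2 × 28.085 = 56.1700
O: 6 × 15.999 = 95.9940
Summing the contributions gives the formula mass.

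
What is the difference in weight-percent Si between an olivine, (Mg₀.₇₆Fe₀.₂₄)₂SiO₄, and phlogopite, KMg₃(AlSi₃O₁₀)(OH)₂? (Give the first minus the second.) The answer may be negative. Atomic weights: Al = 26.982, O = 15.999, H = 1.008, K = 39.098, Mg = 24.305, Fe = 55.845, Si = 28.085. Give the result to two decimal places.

-2.17 percentage points

M((Mg₀.₇₆Fe₀.₂₄)₂SiO₄) = 155.830 g/mol, so wt% Si = 28.085/155.830 × 100 = 18.02%.
M(KMg₃(AlSi₃O₁₀)(OH)₂) = 417.254 g/mol, so wt% Si = 84.255/417.254 × 100 = 20.19%.
18.02 − 20.19 = -2.17 pp.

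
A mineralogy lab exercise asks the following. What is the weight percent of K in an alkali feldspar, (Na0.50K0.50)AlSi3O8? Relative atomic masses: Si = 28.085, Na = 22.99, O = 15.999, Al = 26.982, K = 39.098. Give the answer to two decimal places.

M((Na0.50K0.50)AlSi3O8) = 270.273 g/mol.
K contributes 0.50 × 39.098 = 19.549 g per mole.
19.549/270.273 = 0.0723 → 7.23%.

7.23 wt%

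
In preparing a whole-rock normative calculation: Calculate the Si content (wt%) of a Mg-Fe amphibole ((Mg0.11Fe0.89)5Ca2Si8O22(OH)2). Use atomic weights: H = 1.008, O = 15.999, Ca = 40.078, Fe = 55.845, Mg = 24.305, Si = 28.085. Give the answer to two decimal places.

Molar mass of (Mg0.11Fe0.89)5Ca2Si8O22(OH)2: 0.55·24.305 + 4.45·55.845 + 2·40.078 + 8·28.085 + 24·15.999 + 2·1.008 = 952.706 g/mol.
Mass of Si per formula unit: 8 × 28.085 = 224.680 g.
Weight fraction Si = 224.680 / 952.706 = 0.2358.

23.58 wt%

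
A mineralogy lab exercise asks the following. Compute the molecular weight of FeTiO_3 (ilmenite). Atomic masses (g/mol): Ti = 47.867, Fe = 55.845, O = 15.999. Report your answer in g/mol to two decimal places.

M = 1×55.845 + 1×47.867 + 3×15.999

151.71 g/mol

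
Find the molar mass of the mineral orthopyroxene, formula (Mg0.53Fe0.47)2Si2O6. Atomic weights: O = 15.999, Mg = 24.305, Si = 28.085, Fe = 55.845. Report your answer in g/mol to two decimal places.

230.42 g/mol

Mg: 1.06 × 24.305 = 25.7633
Fe: 0.94 × 55.845 = 52.4943
Si: 2 × 28.085 = 56.1700
O: 6 × 15.999 = 95.9940
Summing the contributions gives the formula mass.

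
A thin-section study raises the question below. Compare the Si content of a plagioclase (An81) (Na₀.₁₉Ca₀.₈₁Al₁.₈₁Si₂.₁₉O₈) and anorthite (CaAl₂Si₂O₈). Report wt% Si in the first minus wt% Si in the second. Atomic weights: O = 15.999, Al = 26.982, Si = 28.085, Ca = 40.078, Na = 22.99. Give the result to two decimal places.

2.16 percentage points

M(Na₀.₁₉Ca₀.₈₁Al₁.₈₁Si₂.₁₉O₈) = 275.167 g/mol, so wt% Si = 61.506/275.167 × 100 = 22.35%.
M(CaAl₂Si₂O₈) = 278.204 g/mol, so wt% Si = 56.170/278.204 × 100 = 20.19%.
22.35 − 20.19 = 2.16 pp.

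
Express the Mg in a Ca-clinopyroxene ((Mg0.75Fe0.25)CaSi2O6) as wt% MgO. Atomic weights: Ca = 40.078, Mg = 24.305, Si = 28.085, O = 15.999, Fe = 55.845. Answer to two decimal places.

13.47 wt%

Molar mass of (Mg0.75Fe0.25)CaSi2O6 = 0.75·24.305 + 0.25·55.845 + 1·40.078 + 2·28.085 + 6·15.999 = 224.432 g/mol.
Each formula unit contains 0.75 Mg, equivalent to 0.75/1 = 0.7500 mol MgO.
M(MgO) = 1×24.305 + 1×15.999 = 40.304 g/mol.
Mass of MgO per formula unit = 0.7500 × 40.304 = 30.228 g.
MgO wt% = 30.228 / 224.432 × 100 = 13.47%.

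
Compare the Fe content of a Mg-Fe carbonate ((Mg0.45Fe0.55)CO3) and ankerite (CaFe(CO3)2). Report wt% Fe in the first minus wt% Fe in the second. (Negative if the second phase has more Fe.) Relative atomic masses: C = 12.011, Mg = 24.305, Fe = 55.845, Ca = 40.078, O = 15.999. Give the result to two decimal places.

4.35 percentage points

Fe in (Mg0.45Fe0.55)CO3: molar mass 101.660 g/mol; 0.55×55.845 = 30.715 g → 30.21 wt%.
Fe in CaFe(CO3)2: molar mass 215.939 g/mol; 1×55.845 = 55.845 g → 25.86 wt%.
Difference = 30.21 − 25.86 = 4.35 percentage points.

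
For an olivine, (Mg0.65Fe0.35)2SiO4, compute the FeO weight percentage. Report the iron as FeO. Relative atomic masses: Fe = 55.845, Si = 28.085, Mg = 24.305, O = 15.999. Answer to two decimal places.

Molar mass of (Mg0.65Fe0.35)2SiO4 = 1.30*24.305 + 0.70*55.845 + 1*28.085 + 4*15.999 = 162.769 g/mol.
Each formula unit contains 0.70 Fe, equivalent to 0.70/1 = 0.7000 mol FeO.
M(FeO) = 1×55.845 + 1×15.999 = 71.844 g/mol.
Mass of FeO per formula unit = 0.7000 × 71.844 = 50.291 g.
FeO wt% = 50.291 / 162.769 × 100 = 30.90%.

30.90 wt%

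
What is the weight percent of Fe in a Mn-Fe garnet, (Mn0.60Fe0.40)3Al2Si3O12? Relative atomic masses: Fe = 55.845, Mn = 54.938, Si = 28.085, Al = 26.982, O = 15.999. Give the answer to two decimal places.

Molar mass of (Mn0.60Fe0.40)3Al2Si3O12: 1.80·54.938 + 1.20·55.845 + 2·26.982 + 3·28.085 + 12·15.999 = 496.109 g/mol.
Mass of Fe per formula unit: 1.20 × 55.845 = 67.014 g.
Weight fraction Fe = 67.014 / 496.109 = 0.1351.

13.51 mass %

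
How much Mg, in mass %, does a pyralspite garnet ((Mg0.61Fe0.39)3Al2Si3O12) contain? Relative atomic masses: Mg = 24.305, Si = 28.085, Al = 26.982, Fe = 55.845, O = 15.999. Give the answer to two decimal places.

10.11 mass %

Molar mass of (Mg0.61Fe0.39)3Al2Si3O12: 1.83×24.305 + 1.17×55.845 + 2×26.982 + 3×28.085 + 12×15.999 = 440.024 g/mol.
Mass of Mg per formula unit: 1.83 × 24.305 = 44.478 g.
Weight fraction Mg = 44.478 / 440.024 = 0.1011.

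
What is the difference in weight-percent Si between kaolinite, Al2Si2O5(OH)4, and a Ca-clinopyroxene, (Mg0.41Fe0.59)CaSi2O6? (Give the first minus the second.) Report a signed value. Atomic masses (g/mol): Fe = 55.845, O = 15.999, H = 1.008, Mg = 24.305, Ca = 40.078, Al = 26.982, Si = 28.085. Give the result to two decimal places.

Si in Al2Si2O5(OH)4: molar mass 258.157 g/mol; 2×28.085 = 56.170 g → 21.76 wt%.
Si in (Mg0.41Fe0.59)CaSi2O6: molar mass 235.156 g/mol; 2×28.085 = 56.170 g → 23.89 wt%.
Difference = 21.76 − 23.89 = -2.13 percentage points.

-2.13 percentage points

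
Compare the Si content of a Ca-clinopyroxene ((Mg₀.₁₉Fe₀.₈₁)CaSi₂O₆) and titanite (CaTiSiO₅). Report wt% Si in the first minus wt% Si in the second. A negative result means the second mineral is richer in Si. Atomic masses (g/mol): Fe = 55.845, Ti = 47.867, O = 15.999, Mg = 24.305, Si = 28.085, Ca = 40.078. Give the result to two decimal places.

8.87 percentage points

M((Mg₀.₁₉Fe₀.₈₁)CaSi₂O₆) = 242.094 g/mol, so wt% Si = 56.170/242.094 × 100 = 23.20%.
M(CaTiSiO₅) = 196.025 g/mol, so wt% Si = 28.085/196.025 × 100 = 14.33%.
23.20 − 14.33 = 8.87 pp.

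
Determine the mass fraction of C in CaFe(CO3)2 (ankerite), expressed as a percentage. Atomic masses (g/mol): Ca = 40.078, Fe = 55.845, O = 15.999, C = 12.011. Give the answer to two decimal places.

Molar mass of CaFe(CO3)2: 1*40.078 + 1*55.845 + 2*12.011 + 6*15.999 = 215.939 g/mol.
Mass of C per formula unit: 2 × 12.011 = 24.022 g.
Weight fraction C = 24.022 / 215.939 = 0.1112.

11.12 wt%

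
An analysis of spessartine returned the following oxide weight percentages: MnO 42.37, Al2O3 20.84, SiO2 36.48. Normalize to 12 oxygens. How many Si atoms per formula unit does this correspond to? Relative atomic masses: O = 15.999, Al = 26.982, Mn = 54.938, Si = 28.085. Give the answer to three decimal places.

3.005 Si apfu

42.37 wt% MnO ÷ 70.937 g/mol = 0.59729 mol, giving 0.59729 Mn and 0.59729 O.
20.84 wt% Al2O3 ÷ 101.961 g/mol = 0.20439 mol, giving 0.40878 Al and 0.61317 O.
36.48 wt% SiO2 ÷ 60.083 g/mol = 0.60716 mol, giving 0.60716 Si and 1.21432 O.
Oxygen sums to 2.42478; scaling by 12/2.42478 = 4.94890 puts the formula on 12 O.
Si: 0.60716 × 4.94890 = 3.005 atoms per formula unit.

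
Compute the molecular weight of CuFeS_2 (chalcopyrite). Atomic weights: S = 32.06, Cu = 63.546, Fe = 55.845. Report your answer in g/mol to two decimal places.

183.51 g/mol

Cu: 1 × 63.546 = 63.5460
Fe: 1 × 55.845 = 55.8450
S: 2 × 32.06 = 64.1200
Summing the contributions gives the formula mass.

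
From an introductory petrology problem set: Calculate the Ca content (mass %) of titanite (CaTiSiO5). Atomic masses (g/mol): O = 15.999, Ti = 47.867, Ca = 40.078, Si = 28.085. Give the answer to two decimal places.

Molar mass of CaTiSiO5: 1×40.078 + 1×47.867 + 1×28.085 + 5×15.999 = 196.025 g/mol.
Mass of Ca per formula unit: 1 × 40.078 = 40.078 g.
Weight fraction Ca = 40.078 / 196.025 = 0.2045.

20.45 mass %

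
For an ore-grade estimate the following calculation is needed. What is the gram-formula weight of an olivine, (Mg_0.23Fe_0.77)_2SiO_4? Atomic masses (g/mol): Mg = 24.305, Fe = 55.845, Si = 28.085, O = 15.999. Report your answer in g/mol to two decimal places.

Mg: 0.46 × 24.305 = 11.1803
Fe: 1.54 × 55.845 = 86.0013
Si: 1 × 28.085 = 28.0850
O: 4 × 15.999 = 63.9960
Summing the contributions gives the formula mass.

189.26 g/mol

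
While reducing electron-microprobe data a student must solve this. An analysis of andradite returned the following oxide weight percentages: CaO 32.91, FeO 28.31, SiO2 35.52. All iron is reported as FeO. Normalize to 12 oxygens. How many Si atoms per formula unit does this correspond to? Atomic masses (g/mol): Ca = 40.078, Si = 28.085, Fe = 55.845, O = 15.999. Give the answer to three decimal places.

CaO: 32.91/56.077 = 0.58687 mol → 0.58687 mol Ca, 0.58687 mol O.
FeO: 28.31/71.844 = 0.39405 mol → 0.39405 mol Fe, 0.39405 mol O.
SiO2: 35.52/60.083 = 0.59118 mol → 0.59118 mol Si, 1.18236 mol O.
Total oxygen = 2.16328 mol. Normalization factor = 12/2.16328 = 5.54713.
Si per 12 O = 0.59118 × 5.54713 = 3.279.

3.279 Si apfu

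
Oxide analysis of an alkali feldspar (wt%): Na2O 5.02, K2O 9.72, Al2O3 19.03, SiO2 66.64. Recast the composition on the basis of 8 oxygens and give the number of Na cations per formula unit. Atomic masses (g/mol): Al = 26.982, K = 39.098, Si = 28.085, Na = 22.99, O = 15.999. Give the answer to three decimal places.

5.02 wt% Na2O ÷ 61.979 g/mol = 0.08100 mol, giving 0.16200 Na and 0.08100 O.
9.72 wt% K2O ÷ 94.195 g/mol = 0.10319 mol, giving 0.20638 K and 0.10319 O.
19.03 wt% Al2O3 ÷ 101.961 g/mol = 0.18664 mol, giving 0.37328 Al and 0.55992 O.
66.64 wt% SiO2 ÷ 60.083 g/mol = 1.10913 mol, giving 1.10913 Si and 2.21826 O.
Oxygen sums to 2.96237; scaling by 8/2.96237 = 2.70054 puts the formula on 8 O.
Na: 0.16200 × 2.70054 = 0.437 atoms per formula unit.

0.437 Na apfu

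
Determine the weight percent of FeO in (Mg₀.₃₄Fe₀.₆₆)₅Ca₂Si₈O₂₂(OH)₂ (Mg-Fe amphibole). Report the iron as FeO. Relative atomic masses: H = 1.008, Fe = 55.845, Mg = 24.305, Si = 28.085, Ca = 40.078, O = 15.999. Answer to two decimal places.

25.87 wt%

M((Mg₀.₃₄Fe₀.₆₆)₅Ca₂Si₈O₂₂(OH)₂) = 916.435 g/mol; M(FeO) = 71.844 g/mol.
Moles FeO per formula unit = 3.30 Fe ÷ 1 = 3.3000.
FeO fraction = (3.3000 × 71.844) / 916.435 = 237.085/916.435 = 0.2587.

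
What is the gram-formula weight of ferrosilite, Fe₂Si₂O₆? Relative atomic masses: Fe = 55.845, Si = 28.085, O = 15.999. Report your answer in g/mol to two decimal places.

263.85 g/mol

M = 2(55.845) + 2(28.085) + 6(15.999)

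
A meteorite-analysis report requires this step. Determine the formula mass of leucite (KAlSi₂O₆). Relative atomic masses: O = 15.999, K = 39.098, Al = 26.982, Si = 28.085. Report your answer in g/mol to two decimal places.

218.24 g/mol

The formula mass is the sum 1·39.098 + 1·26.982 + 2·28.085 + 6·15.999.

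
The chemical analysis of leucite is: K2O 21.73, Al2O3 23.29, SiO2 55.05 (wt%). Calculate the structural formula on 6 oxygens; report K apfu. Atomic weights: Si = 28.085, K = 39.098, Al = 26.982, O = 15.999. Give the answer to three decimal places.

21.73 wt% K2O ÷ 94.195 g/mol = 0.23069 mol, giving 0.46138 K and 0.23069 O.
23.29 wt% Al2O3 ÷ 101.961 g/mol = 0.22842 mol, giving 0.45684 Al and 0.68526 O.
55.05 wt% SiO2 ÷ 60.083 g/mol = 0.91623 mol, giving 0.91623 Si and 1.83246 O.
Oxygen sums to 2.74841; scaling by 6/2.74841 = 2.18308 puts the formula on 6 O.
K: 0.46138 × 2.18308 = 1.007 atoms per formula unit.

1.007 K apfu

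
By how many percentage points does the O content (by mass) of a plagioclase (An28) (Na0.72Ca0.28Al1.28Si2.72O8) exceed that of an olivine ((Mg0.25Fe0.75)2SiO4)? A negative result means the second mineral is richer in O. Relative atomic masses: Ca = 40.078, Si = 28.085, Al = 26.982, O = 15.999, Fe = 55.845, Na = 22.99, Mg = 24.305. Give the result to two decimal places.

First mineral: 127.992 g O in 266.695 g formula = 47.99 wt% O.
Second mineral: 63.996 g O in 188.001 g formula = 34.04 wt% O.
47.99% − 34.04% gives a difference of 13.95 percentage points.

13.95 percentage points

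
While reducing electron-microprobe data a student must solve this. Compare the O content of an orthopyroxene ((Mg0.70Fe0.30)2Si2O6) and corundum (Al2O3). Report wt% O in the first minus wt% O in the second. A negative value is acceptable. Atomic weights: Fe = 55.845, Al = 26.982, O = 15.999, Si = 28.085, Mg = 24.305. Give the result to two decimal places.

First mineral: 95.994 g O in 219.698 g formula = 43.69 wt% O.
Second mineral: 47.997 g O in 101.961 g formula = 47.07 wt% O.
43.69% − 47.07% gives a difference of -3.38 percentage points.

-3.38 percentage points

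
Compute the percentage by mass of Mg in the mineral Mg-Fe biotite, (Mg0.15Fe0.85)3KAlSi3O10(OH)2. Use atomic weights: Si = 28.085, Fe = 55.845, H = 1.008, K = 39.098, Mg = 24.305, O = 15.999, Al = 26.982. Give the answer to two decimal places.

Molar mass of (Mg0.15Fe0.85)3KAlSi3O10(OH)2: 0.45·24.305 + 2.55·55.845 + 1·39.098 + 1·26.982 + 3·28.085 + 12·15.999 + 2·1.008 = 497.681 g/mol.
Mass of Mg per formula unit: 0.45 × 24.305 = 10.937 g.
Weight fraction Mg = 10.937 / 497.681 = 0.0220.

2.20 weight percent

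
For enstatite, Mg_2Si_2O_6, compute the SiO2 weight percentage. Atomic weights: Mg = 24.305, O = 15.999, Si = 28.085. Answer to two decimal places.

M(Mg_2Si_2O_6) = 200.774 g/mol; M(SiO2) = 60.083 g/mol.
Moles SiO2 per formula unit = 2 Si ÷ 1 = 2.0000.
SiO2 fraction = (2.0000 × 60.083) / 200.774 = 120.166/200.774 = 0.5985.

59.85 wt%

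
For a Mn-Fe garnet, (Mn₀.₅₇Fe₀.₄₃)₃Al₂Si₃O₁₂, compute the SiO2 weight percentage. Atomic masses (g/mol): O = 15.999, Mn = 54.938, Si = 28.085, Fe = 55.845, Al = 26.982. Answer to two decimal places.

M((Mn₀.₅₇Fe₀.₄₃)₃Al₂Si₃O₁₂) = 496.191 g/mol; M(SiO2) = 60.083 g/mol.
Moles SiO2 per formula unit = 3 Si ÷ 1 = 3.0000.
SiO2 fraction = (3.0000 × 60.083) / 496.191 = 180.249/496.191 = 0.3633.

36.33 wt%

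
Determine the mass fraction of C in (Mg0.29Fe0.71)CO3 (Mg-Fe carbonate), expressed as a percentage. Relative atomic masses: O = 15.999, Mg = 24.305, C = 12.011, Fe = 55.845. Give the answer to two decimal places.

M((Mg0.29Fe0.71)CO3) = 106.706 g/mol.
C contributes 1 × 12.011 = 12.011 g per mole.
12.011/106.706 = 0.1126 → 11.26%.

11.26 wt%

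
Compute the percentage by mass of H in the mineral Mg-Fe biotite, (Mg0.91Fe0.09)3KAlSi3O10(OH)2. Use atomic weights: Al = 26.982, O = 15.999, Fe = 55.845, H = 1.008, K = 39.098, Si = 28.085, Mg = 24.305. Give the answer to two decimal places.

Molar mass of (Mg0.91Fe0.09)3KAlSi3O10(OH)2: 2.73×24.305 + 0.27×55.845 + 1×39.098 + 1×26.982 + 3×28.085 + 12×15.999 + 2×1.008 = 425.770 g/mol.
Mass of H per formula unit: 2 × 1.008 = 2.016 g.
Weight fraction H = 2.016 / 425.770 = 0.0047.

0.47 weight percent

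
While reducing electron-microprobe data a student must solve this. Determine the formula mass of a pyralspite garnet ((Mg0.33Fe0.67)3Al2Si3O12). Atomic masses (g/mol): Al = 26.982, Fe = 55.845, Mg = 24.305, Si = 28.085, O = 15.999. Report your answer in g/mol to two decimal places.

The formula mass is the sum 0.99*24.305 + 2.01*55.845 + 2*26.982 + 3*28.085 + 12*15.999.

466.52 g/mol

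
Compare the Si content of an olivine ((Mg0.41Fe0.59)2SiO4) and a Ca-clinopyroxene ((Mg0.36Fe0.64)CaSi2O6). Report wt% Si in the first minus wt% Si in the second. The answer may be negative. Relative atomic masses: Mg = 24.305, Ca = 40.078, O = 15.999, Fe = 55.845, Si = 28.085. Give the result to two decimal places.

First mineral: 28.085 g Si in 177.908 g formula = 15.79 wt% Si.
Second mineral: 56.170 g Si in 236.733 g formula = 23.73 wt% Si.
15.79% − 23.73% gives a difference of -7.94 percentage points.

-7.94 percentage points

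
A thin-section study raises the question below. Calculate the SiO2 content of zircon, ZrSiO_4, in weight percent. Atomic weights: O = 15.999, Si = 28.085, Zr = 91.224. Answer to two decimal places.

32.78 wt%

Formula mass = 183.305 g/mol.
1 Si → 1.0000 mol SiO2 per formula unit; M(SiO2) = 60.083, so SiO2 mass = 60.083 g.
60.083/183.305 × 100 = 32.78 wt%.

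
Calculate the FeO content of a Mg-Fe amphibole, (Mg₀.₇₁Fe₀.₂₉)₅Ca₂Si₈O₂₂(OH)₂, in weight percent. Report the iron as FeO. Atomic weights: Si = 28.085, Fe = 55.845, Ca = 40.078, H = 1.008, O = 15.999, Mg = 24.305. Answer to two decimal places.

12.14 wt%

Formula mass = 858.086 g/mol.
1.45 Fe → 1.4500 mol FeO per formula unit; M(FeO) = 71.844, so FeO mass = 104.174 g.
104.174/858.086 × 100 = 12.14 wt%.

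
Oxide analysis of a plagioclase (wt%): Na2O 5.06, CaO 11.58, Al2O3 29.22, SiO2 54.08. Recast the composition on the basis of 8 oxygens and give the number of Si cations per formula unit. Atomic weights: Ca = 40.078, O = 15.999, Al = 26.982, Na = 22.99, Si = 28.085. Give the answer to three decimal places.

2.443 Si apfu

Na2O (M=61.979): mol = 0.08164; Na = 0.16328, O = 0.08164.
CaO (M=56.077): mol = 0.20650; Ca = 0.20650, O = 0.20650.
Al2O3 (M=101.961): mol = 0.28658; Al = 0.57316, O = 0.85974.
SiO2 (M=60.083): mol = 0.90009; Si = 0.90009, O = 1.80018.
ΣO = 2.94806; factor = 8/ΣO = 2.71365.
Si apfu = 0.90009 × 2.71365 = 2.443.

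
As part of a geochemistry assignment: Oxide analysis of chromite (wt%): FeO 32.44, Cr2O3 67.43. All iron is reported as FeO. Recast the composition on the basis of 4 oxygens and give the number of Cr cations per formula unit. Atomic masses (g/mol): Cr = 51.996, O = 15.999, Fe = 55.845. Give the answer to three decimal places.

FeO: 32.44/71.844 = 0.45153 mol → 0.45153 mol Fe, 0.45153 mol O.
Cr2O3: 67.43/151.989 = 0.44365 mol → 0.88730 mol Cr, 1.33095 mol O.
Total oxygen = 1.78248 mol. Normalization factor = 4/1.78248 = 2.24406.
Cr per 4 O = 0.88730 × 2.24406 = 1.991.

1.991 Cr apfu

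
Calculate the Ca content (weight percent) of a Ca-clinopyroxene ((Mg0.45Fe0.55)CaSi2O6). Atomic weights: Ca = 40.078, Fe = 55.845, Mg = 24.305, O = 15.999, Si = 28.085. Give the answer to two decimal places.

17.14 weight percent

Formula mass = 0.45*24.305 + 0.55*55.845 + 1*40.078 + 2*28.085 + 6*15.999 = 233.894 g/mol, of which 40.078 g is Ca.
So Ca makes up 40.078/233.894 = 0.1714 of the mass, i.e. 17.14%.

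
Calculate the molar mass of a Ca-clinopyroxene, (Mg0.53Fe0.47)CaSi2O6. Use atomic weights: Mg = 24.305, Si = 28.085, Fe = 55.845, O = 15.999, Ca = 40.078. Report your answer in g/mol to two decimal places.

231.37 g/mol

The formula mass is the sum 0.53(24.305) + 0.47(55.845) + 1(40.078) + 2(28.085) + 6(15.999).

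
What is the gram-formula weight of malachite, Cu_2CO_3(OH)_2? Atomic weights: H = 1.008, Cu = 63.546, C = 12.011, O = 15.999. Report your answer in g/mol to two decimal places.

M = 2*63.546 + 1*12.011 + 5*15.999 + 2*1.008

221.11 g/mol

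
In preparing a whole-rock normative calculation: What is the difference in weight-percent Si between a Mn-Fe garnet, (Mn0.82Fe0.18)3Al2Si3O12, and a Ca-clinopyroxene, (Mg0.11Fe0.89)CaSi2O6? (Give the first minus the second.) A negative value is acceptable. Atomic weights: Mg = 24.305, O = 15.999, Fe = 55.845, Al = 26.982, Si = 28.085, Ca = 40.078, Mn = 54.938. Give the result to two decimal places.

M((Mn0.82Fe0.18)3Al2Si3O12) = 495.511 g/mol, so wt% Si = 84.255/495.511 × 100 = 17.00%.
M((Mg0.11Fe0.89)CaSi2O6) = 244.618 g/mol, so wt% Si = 56.170/244.618 × 100 = 22.96%.
17.00 − 22.96 = -5.96 pp.

-5.96 percentage points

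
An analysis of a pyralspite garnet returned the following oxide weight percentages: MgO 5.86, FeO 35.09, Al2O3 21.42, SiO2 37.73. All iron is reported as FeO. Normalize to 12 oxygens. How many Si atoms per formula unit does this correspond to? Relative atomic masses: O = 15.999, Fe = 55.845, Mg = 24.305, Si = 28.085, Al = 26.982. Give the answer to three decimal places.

5.86 wt% MgO ÷ 40.304 g/mol = 0.14539 mol, giving 0.14539 Mg and 0.14539 O.
35.09 wt% FeO ÷ 71.844 g/mol = 0.48842 mol, giving 0.48842 Fe and 0.48842 O.
21.42 wt% Al2O3 ÷ 101.961 g/mol = 0.21008 mol, giving 0.42016 Al and 0.63024 O.
37.73 wt% SiO2 ÷ 60.083 g/mol = 0.62796 mol, giving 0.62796 Si and 1.25592 O.
Oxygen sums to 2.51997; scaling by 12/2.51997 = 4.76196 puts the formula on 12 O.
Si: 0.62796 × 4.76196 = 2.990 atoms per formula unit.

2.990 Si apfu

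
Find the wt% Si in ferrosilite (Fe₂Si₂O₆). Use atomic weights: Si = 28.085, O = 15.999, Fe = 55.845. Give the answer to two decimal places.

Formula mass = 2·55.845 + 2·28.085 + 6·15.999 = 263.854 g/mol, of which 56.170 g is Si.
So Si makes up 56.170/263.854 = 0.2129 of the mass, i.e. 21.29%.

21.29 weight percent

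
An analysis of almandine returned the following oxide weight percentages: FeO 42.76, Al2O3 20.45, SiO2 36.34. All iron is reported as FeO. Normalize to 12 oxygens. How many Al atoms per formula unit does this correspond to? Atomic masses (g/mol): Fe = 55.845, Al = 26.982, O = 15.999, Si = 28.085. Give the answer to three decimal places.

42.76 wt% FeO ÷ 71.844 g/mol = 0.59518 mol, giving 0.59518 Fe and 0.59518 O.
20.45 wt% Al2O3 ÷ 101.961 g/mol = 0.20057 mol, giving 0.40114 Al and 0.60171 O.
36.34 wt% SiO2 ÷ 60.083 g/mol = 0.60483 mol, giving 0.60483 Si and 1.20966 O.
Oxygen sums to 2.40655; scaling by 12/2.40655 = 4.98639 puts the formula on 12 O.
Al: 0.40114 × 4.98639 = 2.000 atoms per formula unit.

2.000 Al apfu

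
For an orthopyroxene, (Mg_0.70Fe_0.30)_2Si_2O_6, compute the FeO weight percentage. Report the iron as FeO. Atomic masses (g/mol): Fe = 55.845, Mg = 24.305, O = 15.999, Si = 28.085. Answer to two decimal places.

Formula mass = 219.698 g/mol.
0.60 Fe → 0.6000 mol FeO per formula unit; M(FeO) = 71.844, so FeO mass = 43.106 g.
43.106/219.698 × 100 = 19.62 wt%.

19.62 wt%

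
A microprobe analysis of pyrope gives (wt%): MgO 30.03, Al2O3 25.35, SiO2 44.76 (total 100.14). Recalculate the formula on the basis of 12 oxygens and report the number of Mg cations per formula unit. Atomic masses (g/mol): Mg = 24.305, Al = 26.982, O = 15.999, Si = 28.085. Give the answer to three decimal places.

2.999 Mg apfu

MgO: 30.03/40.304 = 0.74509 mol → 0.74509 mol Mg, 0.74509 mol O.
Al2O3: 25.35/101.961 = 0.24862 mol → 0.49724 mol Al, 0.74586 mol O.
SiO2: 44.76/60.083 = 0.74497 mol → 0.74497 mol Si, 1.48994 mol O.
Total oxygen = 2.98089 mol. Normalization factor = 12/2.98089 = 4.02564.
Mg per 12 O = 0.74509 × 4.02564 = 2.999.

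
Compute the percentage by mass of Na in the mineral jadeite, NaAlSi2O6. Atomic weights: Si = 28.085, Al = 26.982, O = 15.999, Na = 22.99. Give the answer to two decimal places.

11.37 weight percent

Molar mass of NaAlSi2O6: 1×22.99 + 1×26.982 + 2×28.085 + 6×15.999 = 202.136 g/mol.
Mass of Na per formula unit: 1 × 22.99 = 22.990 g.
Weight fraction Na = 22.990 / 202.136 = 0.1137.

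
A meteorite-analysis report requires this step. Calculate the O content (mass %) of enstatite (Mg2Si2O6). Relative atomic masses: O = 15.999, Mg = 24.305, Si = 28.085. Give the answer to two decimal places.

47.81 mass %

Formula mass = 2*24.305 + 2*28.085 + 6*15.999 = 200.774 g/mol, of which 95.994 g is O.
So O makes up 95.994/200.774 = 0.4781 of the mass, i.e. 47.81%.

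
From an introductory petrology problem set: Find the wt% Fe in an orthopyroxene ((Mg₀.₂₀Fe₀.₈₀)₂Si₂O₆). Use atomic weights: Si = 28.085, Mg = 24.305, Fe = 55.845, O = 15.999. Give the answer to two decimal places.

35.56 weight percent

M((Mg₀.₂₀Fe₀.₈₀)₂Si₂O₆) = 251.238 g/mol.
Fe contributes 1.60 × 55.845 = 89.352 g per mole.
89.352/251.238 = 0.3556 → 35.56%.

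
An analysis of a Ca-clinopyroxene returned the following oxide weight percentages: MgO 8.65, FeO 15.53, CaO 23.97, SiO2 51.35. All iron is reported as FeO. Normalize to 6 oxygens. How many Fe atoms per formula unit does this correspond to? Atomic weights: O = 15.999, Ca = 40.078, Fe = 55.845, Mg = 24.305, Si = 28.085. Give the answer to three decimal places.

0.505 Fe apfu

8.65 wt% MgO ÷ 40.304 g/mol = 0.21462 mol, giving 0.21462 Mg and 0.21462 O.
15.53 wt% FeO ÷ 71.844 g/mol = 0.21616 mol, giving 0.21616 Fe and 0.21616 O.
23.97 wt% CaO ÷ 56.077 g/mol = 0.42745 mol, giving 0.42745 Ca and 0.42745 O.
51.35 wt% SiO2 ÷ 60.083 g/mol = 0.85465 mol, giving 0.85465 Si and 1.70930 O.
Oxygen sums to 2.56753; scaling by 6/2.56753 = 2.33688 puts the formula on 6 O.
Fe: 0.21616 × 2.33688 = 0.505 atoms per formula unit.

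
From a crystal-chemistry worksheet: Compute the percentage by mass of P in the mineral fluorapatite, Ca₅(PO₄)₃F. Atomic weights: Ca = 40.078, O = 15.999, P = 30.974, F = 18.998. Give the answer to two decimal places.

Formula mass = 5·40.078 + 3·30.974 + 12·15.999 + 1·18.998 = 504.298 g/mol, of which 92.922 g is P.
So P makes up 92.922/504.298 = 0.1843 of the mass, i.e. 18.43%.

18.43 wt%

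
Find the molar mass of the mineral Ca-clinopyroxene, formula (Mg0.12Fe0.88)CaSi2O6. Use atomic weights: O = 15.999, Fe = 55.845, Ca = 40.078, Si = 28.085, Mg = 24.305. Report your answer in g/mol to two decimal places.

244.30 g/mol

M = 0.12(24.305) + 0.88(55.845) + 1(40.078) + 2(28.085) + 6(15.999)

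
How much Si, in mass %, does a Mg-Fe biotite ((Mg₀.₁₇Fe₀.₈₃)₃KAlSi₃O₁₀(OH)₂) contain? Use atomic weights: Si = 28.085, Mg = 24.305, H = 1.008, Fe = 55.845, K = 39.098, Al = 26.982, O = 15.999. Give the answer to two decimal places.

Formula mass = 0.51*24.305 + 2.49*55.845 + 1*39.098 + 1*26.982 + 3*28.085 + 12*15.999 + 2*1.008 = 495.789 g/mol, of which 84.255 g is Si.
So Si makes up 84.255/495.789 = 0.1699 of the mass, i.e. 16.99%.

16.99 mass %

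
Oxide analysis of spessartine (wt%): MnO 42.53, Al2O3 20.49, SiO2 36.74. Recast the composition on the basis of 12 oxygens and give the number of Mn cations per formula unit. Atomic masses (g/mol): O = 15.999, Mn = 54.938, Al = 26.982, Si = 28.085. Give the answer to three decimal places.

2.966 Mn apfu

MnO (M=70.937): mol = 0.59955; Mn = 0.59955, O = 0.59955.
Al2O3 (M=101.961): mol = 0.20096; Al = 0.40192, O = 0.60288.
SiO2 (M=60.083): mol = 0.61149; Si = 0.61149, O = 1.22298.
ΣO = 2.42541; factor = 12/ΣO = 4.94762.
Mn apfu = 0.59955 × 4.94762 = 2.966.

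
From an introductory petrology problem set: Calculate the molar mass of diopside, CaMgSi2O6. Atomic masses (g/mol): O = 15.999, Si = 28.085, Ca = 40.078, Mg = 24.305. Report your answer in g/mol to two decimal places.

216.55 g/mol

Ca: 1 × 40.078 = 40.0780
Mg: 1 × 24.305 = 24.3050
Si: 2 × 28.085 = 56.1700
O: 6 × 15.999 = 95.9940
Summing the contributions gives the formula mass.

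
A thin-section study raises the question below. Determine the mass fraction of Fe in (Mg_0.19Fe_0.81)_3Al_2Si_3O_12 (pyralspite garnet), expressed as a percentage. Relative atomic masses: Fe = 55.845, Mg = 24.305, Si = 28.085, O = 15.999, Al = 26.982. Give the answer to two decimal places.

Formula mass = 0.57×24.305 + 2.43×55.845 + 2×26.982 + 3×28.085 + 12×15.999 = 479.764 g/mol, of which 135.703 g is Fe.
So Fe makes up 135.703/479.764 = 0.2829 of the mass, i.e. 28.29%.

28.29 weight percent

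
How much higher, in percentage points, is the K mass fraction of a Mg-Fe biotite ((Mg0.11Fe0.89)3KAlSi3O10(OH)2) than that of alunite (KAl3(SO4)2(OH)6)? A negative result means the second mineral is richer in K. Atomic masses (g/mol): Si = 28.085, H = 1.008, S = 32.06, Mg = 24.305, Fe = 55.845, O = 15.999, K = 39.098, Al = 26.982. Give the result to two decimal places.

K in (Mg0.11Fe0.89)3KAlSi3O10(OH)2: molar mass 501.466 g/mol; 1×39.098 = 39.098 g → 7.80 wt%.
K in KAl3(SO4)2(OH)6: molar mass 414.198 g/mol; 1×39.098 = 39.098 g → 9.44 wt%.
Difference = 7.80 − 9.44 = -1.64 percentage points.

-1.64 percentage points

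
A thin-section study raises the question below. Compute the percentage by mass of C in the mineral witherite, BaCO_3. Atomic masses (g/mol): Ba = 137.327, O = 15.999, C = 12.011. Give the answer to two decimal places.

6.09 weight percent

M(BaCO_3) = 197.335 g/mol.
C contributes 1 × 12.011 = 12.011 g per mole.
12.011/197.335 = 0.0609 → 6.09%.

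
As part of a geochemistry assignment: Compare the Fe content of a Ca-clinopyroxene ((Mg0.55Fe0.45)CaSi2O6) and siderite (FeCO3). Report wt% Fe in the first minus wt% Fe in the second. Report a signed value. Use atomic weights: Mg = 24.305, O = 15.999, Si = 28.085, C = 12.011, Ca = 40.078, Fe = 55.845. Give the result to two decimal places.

-37.31 percentage points

First mineral: 25.130 g Fe in 230.740 g formula = 10.89 wt% Fe.
Second mineral: 55.845 g Fe in 115.853 g formula = 48.20 wt% Fe.
10.89% − 48.20% gives a difference of -37.31 percentage points.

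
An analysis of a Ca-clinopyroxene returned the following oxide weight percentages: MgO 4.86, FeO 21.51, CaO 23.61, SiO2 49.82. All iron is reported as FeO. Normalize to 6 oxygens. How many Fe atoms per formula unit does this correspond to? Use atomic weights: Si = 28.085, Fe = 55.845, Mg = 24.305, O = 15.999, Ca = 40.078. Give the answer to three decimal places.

MgO: 4.86/40.304 = 0.12058 mol → 0.12058 mol Mg, 0.12058 mol O.
FeO: 21.51/71.844 = 0.29940 mol → 0.29940 mol Fe, 0.29940 mol O.
CaO: 23.61/56.077 = 0.42103 mol → 0.42103 mol Ca, 0.42103 mol O.
SiO2: 49.82/60.083 = 0.82919 mol → 0.82919 mol Si, 1.65838 mol O.
Total oxygen = 2.49939 mol. Normalization factor = 6/2.49939 = 2.40059.
Fe per 6 O = 0.29940 × 2.40059 = 0.719.

0.719 Fe apfu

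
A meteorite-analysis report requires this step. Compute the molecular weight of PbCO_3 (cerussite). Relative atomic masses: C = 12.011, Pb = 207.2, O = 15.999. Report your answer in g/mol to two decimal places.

267.21 g/mol

The formula mass is the sum 1·207.2 + 1·12.011 + 3·15.999.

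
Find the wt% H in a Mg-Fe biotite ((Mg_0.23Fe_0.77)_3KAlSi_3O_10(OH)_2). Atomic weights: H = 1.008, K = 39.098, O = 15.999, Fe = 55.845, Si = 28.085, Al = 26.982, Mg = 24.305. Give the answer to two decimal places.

0.41 mass %

Formula mass = 0.69*24.305 + 2.31*55.845 + 1*39.098 + 1*26.982 + 3*28.085 + 12*15.999 + 2*1.008 = 490.111 g/mol, of which 2.016 g is H.
So H makes up 2.016/490.111 = 0.0041 of the mass, i.e. 0.41%.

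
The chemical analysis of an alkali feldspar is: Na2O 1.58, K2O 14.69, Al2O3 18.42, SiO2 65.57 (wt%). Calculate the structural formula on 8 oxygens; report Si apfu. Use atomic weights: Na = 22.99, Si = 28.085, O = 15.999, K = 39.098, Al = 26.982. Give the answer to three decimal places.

1.58 wt% Na2O ÷ 61.979 g/mol = 0.02549 mol, giving 0.05098 Na and 0.02549 O.
14.69 wt% K2O ÷ 94.195 g/mol = 0.15595 mol, giving 0.31190 K and 0.15595 O.
18.42 wt% Al2O3 ÷ 101.961 g/mol = 0.18066 mol, giving 0.36132 Al and 0.54198 O.
65.57 wt% SiO2 ÷ 60.083 g/mol = 1.09132 mol, giving 1.09132 Si and 2.18264 O.
Oxygen sums to 2.90606; scaling by 8/2.90606 = 2.75287 puts the formula on 8 O.
Si: 1.09132 × 2.75287 = 3.004 atoms per formula unit.

3.004 Si apfu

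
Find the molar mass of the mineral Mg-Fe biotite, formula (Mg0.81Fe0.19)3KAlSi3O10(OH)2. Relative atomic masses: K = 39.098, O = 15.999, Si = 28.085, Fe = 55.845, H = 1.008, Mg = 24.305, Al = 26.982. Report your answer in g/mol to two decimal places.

The formula mass is the sum 2.43*24.305 + 0.57*55.845 + 1*39.098 + 1*26.982 + 3*28.085 + 12*15.999 + 2*1.008.

435.23 g/mol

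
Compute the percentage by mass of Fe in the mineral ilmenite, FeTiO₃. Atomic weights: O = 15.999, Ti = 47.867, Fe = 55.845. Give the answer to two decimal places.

Molar mass of FeTiO₃: 1·55.845 + 1·47.867 + 3·15.999 = 151.709 g/mol.
Mass of Fe per formula unit: 1 × 55.845 = 55.845 g.
Weight fraction Fe = 55.845 / 151.709 = 0.3681.

36.81 mass %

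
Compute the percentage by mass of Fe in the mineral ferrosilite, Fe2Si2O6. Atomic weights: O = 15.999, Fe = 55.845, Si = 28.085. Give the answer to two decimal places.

Molar mass of Fe2Si2O6: 2*55.845 + 2*28.085 + 6*15.999 = 263.854 g/mol.
Mass of Fe per formula unit: 2 × 55.845 = 111.690 g.
Weight fraction Fe = 111.690 / 263.854 = 0.4233.

42.33 weight percent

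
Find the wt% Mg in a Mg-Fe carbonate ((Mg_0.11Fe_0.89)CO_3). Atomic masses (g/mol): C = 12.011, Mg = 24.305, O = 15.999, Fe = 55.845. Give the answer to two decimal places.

2.38 wt%

M((Mg_0.11Fe_0.89)CO_3) = 112.384 g/mol.
Mg contributes 0.11 × 24.305 = 2.674 g per mole.
2.674/112.384 = 0.0238 → 2.38%.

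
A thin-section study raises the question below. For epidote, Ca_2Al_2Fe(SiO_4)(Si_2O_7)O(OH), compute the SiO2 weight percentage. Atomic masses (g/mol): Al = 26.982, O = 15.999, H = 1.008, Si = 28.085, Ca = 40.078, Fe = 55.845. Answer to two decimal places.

37.30 wt%

Molar mass of Ca_2Al_2Fe(SiO_4)(Si_2O_7)O(OH) = 2*40.078 + 2*26.982 + 1*55.845 + 3*28.085 + 13*15.999 + 1*1.008 = 483.215 g/mol.
Each formula unit contains 3 Si, equivalent to 3/1 = 3.0000 mol SiO2.
M(SiO2) = 1×28.085 + 2×15.999 = 60.083 g/mol.
Mass of SiO2 per formula unit = 3.0000 × 60.083 = 180.249 g.
SiO2 wt% = 180.249 / 483.215 × 100 = 37.30%.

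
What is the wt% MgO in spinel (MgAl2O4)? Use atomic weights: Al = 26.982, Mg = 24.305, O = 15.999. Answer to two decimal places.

Formula mass = 142.265 g/mol.
1 Mg → 1.0000 mol MgO per formula unit; M(MgO) = 40.304, so MgO mass = 40.304 g.
40.304/142.265 × 100 = 28.33 wt%.

28.33 wt%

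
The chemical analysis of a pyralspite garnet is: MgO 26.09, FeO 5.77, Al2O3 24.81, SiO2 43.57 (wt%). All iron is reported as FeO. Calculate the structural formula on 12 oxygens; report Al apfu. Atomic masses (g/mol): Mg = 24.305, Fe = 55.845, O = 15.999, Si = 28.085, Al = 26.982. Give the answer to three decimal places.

MgO: 26.09/40.304 = 0.64733 mol → 0.64733 mol Mg, 0.64733 mol O.
FeO: 5.77/71.844 = 0.08031 mol → 0.08031 mol Fe, 0.08031 mol O.
Al2O3: 24.81/101.961 = 0.24333 mol → 0.48666 mol Al, 0.72999 mol O.
SiO2: 43.57/60.083 = 0.72516 mol → 0.72516 mol Si, 1.45032 mol O.
Total oxygen = 2.90795 mol. Normalization factor = 12/2.90795 = 4.12662.
Al per 12 O = 0.48666 × 4.12662 = 2.008.

2.008 Al apfu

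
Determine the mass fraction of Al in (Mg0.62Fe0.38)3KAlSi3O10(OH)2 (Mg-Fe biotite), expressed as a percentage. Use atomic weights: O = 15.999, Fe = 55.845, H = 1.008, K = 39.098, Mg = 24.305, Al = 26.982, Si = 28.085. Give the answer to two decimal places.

Formula mass = 1.86*24.305 + 1.14*55.845 + 1*39.098 + 1*26.982 + 3*28.085 + 12*15.999 + 2*1.008 = 453.210 g/mol, of which 26.982 g is Al.
So Al makes up 26.982/453.210 = 0.0595 of the mass, i.e. 5.95%.

5.95 weight percent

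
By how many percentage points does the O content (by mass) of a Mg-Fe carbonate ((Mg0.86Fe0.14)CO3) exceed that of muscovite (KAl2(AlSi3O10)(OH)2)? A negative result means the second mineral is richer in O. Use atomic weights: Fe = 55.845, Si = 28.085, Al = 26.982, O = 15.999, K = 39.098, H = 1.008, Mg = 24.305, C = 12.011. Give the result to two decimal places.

5.89 percentage points

M((Mg0.86Fe0.14)CO3) = 88.729 g/mol, so wt% O = 47.997/88.729 × 100 = 54.09%.
M(KAl2(AlSi3O10)(OH)2) = 398.303 g/mol, so wt% O = 191.988/398.303 × 100 = 48.20%.
54.09 − 48.20 = 5.89 pp.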